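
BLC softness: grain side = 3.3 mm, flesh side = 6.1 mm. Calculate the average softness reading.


4.70 mm

Average = (3.3 + 6.1) / 2
Average = 4.70 mm


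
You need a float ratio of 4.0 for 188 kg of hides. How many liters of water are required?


Water = hide weight x target ratio
Water = 188 x 4.0 = 752.0 L


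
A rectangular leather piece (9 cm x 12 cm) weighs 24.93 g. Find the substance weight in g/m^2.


2308.3 g/m^2

Area = 9 x 12 = 108 cm^2
SW = 24.93 / 108 x 10000 = 2308.3 g/m^2


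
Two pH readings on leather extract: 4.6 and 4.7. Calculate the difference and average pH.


Difference = |4.6 - 4.7| = 0.1
Average = (4.6 + 4.7) / 2 = 4.65


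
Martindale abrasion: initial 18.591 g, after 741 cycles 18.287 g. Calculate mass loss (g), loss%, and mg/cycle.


Mass loss = 0.304 g
Loss = 1.64%
Rate = 0.410 mg/cycle

Loss = 18.591 - 18.287 = 0.304 g
Loss% = 0.304 / 18.591 x 100 = 1.64%
Rate = 0.304 / 741 x 1000 = 0.410 mg/cycle


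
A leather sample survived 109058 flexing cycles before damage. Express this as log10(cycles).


5.04


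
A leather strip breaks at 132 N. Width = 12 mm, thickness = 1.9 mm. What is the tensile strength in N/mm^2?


5.79 N/mm^2

Cross-sectional area = 12 x 1.9 = 22.8 mm^2
Tensile strength = 132 / 22.8 = 5.79 N/mm^2


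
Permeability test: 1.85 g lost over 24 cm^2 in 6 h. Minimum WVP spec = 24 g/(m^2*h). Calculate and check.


WVP = 128.47 g/(m^2*h)
Meets specification: Yes

WVP = 1.85 / (24 x 6) x 10000 = 128.47 g/(m^2*h)
Minimum: 24 g/(m^2*h)
Meets spec: Yes


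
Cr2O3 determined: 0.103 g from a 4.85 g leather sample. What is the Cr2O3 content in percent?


Cr2O3% = 0.103 / 4.85 x 100
Cr2O3% = 2.12%


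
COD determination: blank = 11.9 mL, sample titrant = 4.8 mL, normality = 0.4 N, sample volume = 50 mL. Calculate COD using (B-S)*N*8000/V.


454.4 mg/L


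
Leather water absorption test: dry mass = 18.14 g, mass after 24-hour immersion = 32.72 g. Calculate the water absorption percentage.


Water absorbed = 32.72 - 18.14 = 14.58 g
WA% = 14.58 / 18.14 x 100 = 80.4%


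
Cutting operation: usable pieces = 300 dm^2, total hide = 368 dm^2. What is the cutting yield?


Yield = usable / total x 100
Yield = 300 / 368 x 100 = 81.5%


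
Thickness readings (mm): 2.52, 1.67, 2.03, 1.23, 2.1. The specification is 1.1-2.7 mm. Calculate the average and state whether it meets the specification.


Average = 1.91 mm
Within specification: Yes

Sum = 9.55
Average = 9.55 / 5 = 1.91 mm
Specification range: 1.1 to 2.7 mm
Within spec: Yes


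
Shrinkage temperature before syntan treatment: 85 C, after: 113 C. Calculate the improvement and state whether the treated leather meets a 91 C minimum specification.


Improvement = 28 C
Meets 91 C spec: Yes


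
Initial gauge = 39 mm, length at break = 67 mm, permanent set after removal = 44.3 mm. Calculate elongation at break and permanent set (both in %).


Elongation at break = 71.8%
Permanent set = 13.6%


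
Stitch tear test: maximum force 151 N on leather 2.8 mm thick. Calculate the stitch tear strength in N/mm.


53.9 N/mm

Stitch tear strength = force / thickness
STS = 151 / 2.8 = 53.9 N/mm


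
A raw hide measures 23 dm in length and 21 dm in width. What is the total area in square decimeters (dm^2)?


Area = length x width
Area = 23 x 21 = 483 dm^2


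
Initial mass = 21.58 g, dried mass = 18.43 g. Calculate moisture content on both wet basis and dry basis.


Wet basis = 14.6%
Dry basis = 17.1%

Moisture lost = 21.58 - 18.43 = 3.15 g
Wet basis MC = 3.15 / 21.58 x 100 = 14.6%
Dry basis MC = 3.15 / 18.43 x 100 = 17.1%


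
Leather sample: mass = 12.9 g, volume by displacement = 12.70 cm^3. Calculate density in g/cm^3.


Density = mass / volume
Density = 12.9 / 12.70 = 1.016 g/cm^3


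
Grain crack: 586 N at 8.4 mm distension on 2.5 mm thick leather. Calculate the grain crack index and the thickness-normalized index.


Crack index = 586 / 8.4 = 69.8 N/mm
Normalized = 69.8 / 2.5 = 27.9 N/mm per mm


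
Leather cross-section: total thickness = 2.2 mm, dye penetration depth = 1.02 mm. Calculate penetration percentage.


Penetration% = 1.02 / 2.2 x 100
Penetration = 46.4%


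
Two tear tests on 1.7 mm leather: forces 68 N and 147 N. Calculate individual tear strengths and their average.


Tear 1 = 40.0 N/mm
Tear 2 = 86.5 N/mm
Average = 63.3 N/mm


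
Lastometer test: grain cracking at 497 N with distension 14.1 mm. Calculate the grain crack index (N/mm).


35.2 N/mm


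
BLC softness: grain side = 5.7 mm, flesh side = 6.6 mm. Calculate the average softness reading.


6.15 mm

Average = (5.7 + 6.6) / 2
Average = 6.15 mm


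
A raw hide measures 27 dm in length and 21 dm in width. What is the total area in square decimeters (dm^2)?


Area = length x width
Area = 27 x 21 = 567 dm^2


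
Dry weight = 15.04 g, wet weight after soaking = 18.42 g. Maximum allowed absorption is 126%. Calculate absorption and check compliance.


Absorption = 22.5%
Compliant: Yes

WA = (18.42 - 15.04) / 15.04 x 100 = 22.5%
Maximum allowed: 126%
Compliant: Yes


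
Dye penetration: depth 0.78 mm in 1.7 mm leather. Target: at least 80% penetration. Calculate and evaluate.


Penetration = 45.9%
Meets target: No

Penetration = 0.78 / 1.7 x 100 = 45.9%
Target: 80%
Meets target: No


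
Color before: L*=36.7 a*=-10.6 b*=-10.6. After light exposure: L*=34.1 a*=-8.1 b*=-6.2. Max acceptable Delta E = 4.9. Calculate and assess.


Delta E = 5.69
Passes: No

dL = -2.6, da = 2.5, db = 4.4
dE = sqrt((-2.6)^2 + (2.5)^2 + (4.4)^2) = 5.69
Max = 4.9
Passes: No


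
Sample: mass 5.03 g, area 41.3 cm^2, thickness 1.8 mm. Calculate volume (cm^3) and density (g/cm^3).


Volume = 7.434 cm^3
Density = 0.677 g/cm^3


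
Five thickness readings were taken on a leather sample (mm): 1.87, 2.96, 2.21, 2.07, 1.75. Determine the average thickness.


2.17 mm

Sum = 1.87 + 2.96 + 2.21 + 2.07 + 1.75 = 10.86
Average = 10.86 / 5 = 2.17 mm


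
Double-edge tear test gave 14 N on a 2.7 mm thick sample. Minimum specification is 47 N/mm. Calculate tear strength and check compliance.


Tear strength = 5.2 N/mm
Compliant: No

Tear strength = 14 / 2.7 = 5.2 N/mm
Required minimum = 47 N/mm
Compliant: No


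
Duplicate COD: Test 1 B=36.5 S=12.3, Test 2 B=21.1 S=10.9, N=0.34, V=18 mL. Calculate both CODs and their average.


COD1 = 3656.9 mg/L
COD2 = 1541.3 mg/L
Average = 2599.1 mg/L

COD1 = (36.5 - 12.3) x 0.34 x 8000 / 18 = 3656.9 mg/L
COD2 = (21.1 - 10.9) x 0.34 x 8000 / 18 = 1541.3 mg/L
Average = (3656.9 + 1541.3) / 2 = 2599.1 mg/L


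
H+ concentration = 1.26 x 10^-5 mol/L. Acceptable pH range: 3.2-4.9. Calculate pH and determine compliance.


pH = 4.90
Compliant: Yes

pH = -log10(1.26 x 10^-5) = 4.90
Range: 3.2 to 4.9
Compliant: Yes


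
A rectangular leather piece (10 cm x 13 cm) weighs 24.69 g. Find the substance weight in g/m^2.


1899.2 g/m^2

Area = 10 x 13 = 130 cm^2
SW = 24.69 / 130 x 10000 = 1899.2 g/m^2


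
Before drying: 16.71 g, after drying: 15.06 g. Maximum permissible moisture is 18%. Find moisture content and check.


Moisture content = 9.9%
Acceptable: Yes

MC = (16.71 - 15.06) / 16.71 x 100 = 9.9%
Maximum: 18%
Acceptable: Yes


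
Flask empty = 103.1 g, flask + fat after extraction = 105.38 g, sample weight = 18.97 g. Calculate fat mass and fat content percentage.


Fat mass = 2.28 g
Fat content = 12.0%

Fat mass = 105.38 - 103.1 = 2.28 g
Fat% = 2.28 / 18.97 x 100 = 12.0%


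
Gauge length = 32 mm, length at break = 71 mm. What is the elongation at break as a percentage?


Extension = 71 - 32 = 39 mm
Elongation = 39 / 32 x 100 = 121.9%


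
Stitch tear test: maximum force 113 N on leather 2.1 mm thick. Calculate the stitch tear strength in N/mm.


53.8 N/mm

Stitch tear strength = force / thickness
STS = 113 / 2.1 = 53.8 N/mm


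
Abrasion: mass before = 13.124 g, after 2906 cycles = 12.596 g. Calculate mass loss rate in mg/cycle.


0.182 mg/cycle

Mass loss = 13.124 - 12.596 = 0.528 g
Rate = 0.528 / 2906 x 1000 = 0.182 mg/cycle


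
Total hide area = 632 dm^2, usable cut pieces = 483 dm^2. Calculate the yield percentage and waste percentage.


Yield = 483 / 632 x 100 = 76.4%
Waste = 632 - 483 = 149 dm^2
Waste% = 100 - 76.4 = 23.6%


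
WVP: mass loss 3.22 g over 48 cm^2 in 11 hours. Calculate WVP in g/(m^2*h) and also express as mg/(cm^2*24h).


WVP = 60.98 g/(m^2*h)
Daily rate = 146.36 mg/(cm^2*24h)

WVP = 3.22 / (48 x 11) x 10000 = 60.98 g/(m^2*h)
Mass loss in mg = 3.22 x 1000 = 3220 mg
Per cm^2 per 24h in mg: 3220 x 24 / (48 x 11) = 77280 / 528 = 146.36 mg/(cm^2*24h)


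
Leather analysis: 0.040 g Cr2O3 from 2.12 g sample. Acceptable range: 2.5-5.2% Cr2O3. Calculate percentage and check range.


Cr2O3% = 0.040 / 2.12 x 100 = 1.89%
Acceptable range: 2.5 to 5.2%
Within range: No


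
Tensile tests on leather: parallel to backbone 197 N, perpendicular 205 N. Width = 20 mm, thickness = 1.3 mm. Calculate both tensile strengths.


Parallel = 7.58 N/mm^2
Perpendicular = 7.88 N/mm^2


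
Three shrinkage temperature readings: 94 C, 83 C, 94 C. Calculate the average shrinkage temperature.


90.3 C

Average = (94 + 83 + 94) / 3
Average = 271 / 3 = 90.3 C


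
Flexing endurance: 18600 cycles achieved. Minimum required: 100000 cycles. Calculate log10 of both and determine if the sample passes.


log10(18600) = 4.27
log10(100000) = 5.00
Passes: No


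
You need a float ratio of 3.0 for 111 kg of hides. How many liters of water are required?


Water = hide weight x target ratio
Water = 111 x 3.0 = 333.0 L


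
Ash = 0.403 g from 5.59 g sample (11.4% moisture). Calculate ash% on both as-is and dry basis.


As-is ash = 7.21%
Dry-basis ash = 8.14%

As-is ash% = 0.403 / 5.59 x 100 = 7.21%
Dry mass = 5.59 x (100 - 11.4) / 100 = 4.95274 g
Dry-basis ash% = 0.403 / 4.95274 x 100 = 8.14%


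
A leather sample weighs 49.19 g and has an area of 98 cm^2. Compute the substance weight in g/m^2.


5019.4 g/m^2

Substance weight = mass / area x 10000
SW = 49.19 / 98 x 10000
SW = 5019.4 g/m^2


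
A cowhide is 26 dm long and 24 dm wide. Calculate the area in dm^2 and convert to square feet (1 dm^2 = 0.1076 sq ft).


Area = 26 x 24 = 624 dm^2
Conversion: 624 x 0.1076 = 67.14 sq ft


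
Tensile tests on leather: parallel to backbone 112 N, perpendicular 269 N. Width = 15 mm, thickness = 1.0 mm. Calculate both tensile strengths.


Parallel = 7.47 N/mm^2
Perpendicular = 17.93 N/mm^2


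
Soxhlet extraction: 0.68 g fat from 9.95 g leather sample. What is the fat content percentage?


Fat content = 0.68 / 9.95 x 100
Fat = 6.8%


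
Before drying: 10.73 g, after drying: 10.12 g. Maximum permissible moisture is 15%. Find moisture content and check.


Moisture content = 5.7%
Acceptable: Yes


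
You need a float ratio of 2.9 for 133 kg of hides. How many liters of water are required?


385.7 L


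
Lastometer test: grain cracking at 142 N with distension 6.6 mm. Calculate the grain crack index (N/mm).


21.5 N/mm

Grain crack index = force / distension
Index = 142 / 6.6 = 21.5 N/mm


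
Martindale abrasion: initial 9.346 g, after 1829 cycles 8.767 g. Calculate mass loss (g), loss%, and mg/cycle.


Loss = 9.346 - 8.767 = 0.579 g
Loss% = 0.579 / 9.346 x 100 = 6.20%
Rate = 0.579 / 1829 x 1000 = 0.317 mg/cycle


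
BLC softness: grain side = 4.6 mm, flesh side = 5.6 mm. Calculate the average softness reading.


5.10 mm


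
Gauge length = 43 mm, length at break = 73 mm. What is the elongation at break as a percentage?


Extension = 73 - 43 = 30 mm
Elongation = 30 / 43 x 100 = 69.8%


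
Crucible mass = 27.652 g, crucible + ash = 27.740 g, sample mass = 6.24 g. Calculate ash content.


Ash mass = 27.740 - 27.652 = 0.088 g
Ash% = 0.088 / 6.24 x 100 = 1.41%


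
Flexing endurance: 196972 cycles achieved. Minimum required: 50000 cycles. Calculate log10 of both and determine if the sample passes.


log10(196972) = 5.29
log10(50000) = 4.70
Passes: Yes


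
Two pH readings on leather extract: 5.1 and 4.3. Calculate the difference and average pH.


Difference = |5.1 - 4.3| = 0.8
Average = (5.1 + 4.3) / 2 = 4.70


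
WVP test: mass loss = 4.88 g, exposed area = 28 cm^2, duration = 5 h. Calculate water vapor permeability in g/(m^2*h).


348.57 g/(m^2*h)

WVP = mass_loss / (area x time) x 10000
WVP = 4.88 / (28 x 5) x 10000
WVP = 4.88 / 140 x 10000 = 348.57 g/(m^2*h)


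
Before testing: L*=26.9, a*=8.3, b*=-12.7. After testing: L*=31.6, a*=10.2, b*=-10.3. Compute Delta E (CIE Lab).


Delta E = 5.61

dL = 31.6 - 26.9 = 4.7
da = 10.2 - 8.3 = 1.9
db = -10.3 - (-12.7) = 2.4
dE = sqrt((4.7)^2 + (1.9)^2 + (2.4)^2) = 5.61


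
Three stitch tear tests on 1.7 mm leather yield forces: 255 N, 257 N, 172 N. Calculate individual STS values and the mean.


STS1 = 150.0 N/mm
STS2 = 151.2 N/mm
STS3 = 101.2 N/mm
Mean = 134.1 N/mm


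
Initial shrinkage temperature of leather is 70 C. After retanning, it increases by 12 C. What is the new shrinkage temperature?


New Ts = 70 + 12 = 82 C


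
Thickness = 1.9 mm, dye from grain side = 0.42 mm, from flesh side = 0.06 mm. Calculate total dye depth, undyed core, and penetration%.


Total dyed = 0.42 + 0.06 = 0.48 mm
Undyed core = 1.9 - 0.48 = 1.42 mm
Penetration = 0.48 / 1.9 x 100 = 25.3%


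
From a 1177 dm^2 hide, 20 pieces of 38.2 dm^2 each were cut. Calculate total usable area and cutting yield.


Usable area = 764.0 dm^2
Yield = 64.9%


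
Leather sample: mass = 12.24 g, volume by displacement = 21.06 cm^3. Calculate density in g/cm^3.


0.581 g/cm^3


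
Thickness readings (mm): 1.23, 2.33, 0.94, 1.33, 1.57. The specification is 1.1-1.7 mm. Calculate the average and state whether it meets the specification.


Average = 1.48 mm
Within specification: Yes


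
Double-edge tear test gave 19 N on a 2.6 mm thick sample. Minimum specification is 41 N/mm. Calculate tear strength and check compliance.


Tear strength = 7.3 N/mm
Compliant: No

Tear strength = 19 / 2.6 = 7.3 N/mm
Required minimum = 41 N/mm
Compliant: No


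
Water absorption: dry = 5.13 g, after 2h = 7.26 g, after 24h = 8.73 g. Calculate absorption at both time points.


WA (2h) = (7.26 - 5.13) / 5.13 x 100 = 41.5%
WA (24h) = (8.73 - 5.13) / 5.13 x 100 = 70.2%


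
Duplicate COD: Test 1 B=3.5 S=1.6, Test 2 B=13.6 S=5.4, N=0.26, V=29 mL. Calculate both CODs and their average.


COD1 = (3.5 - 1.6) x 0.26 x 8000 / 29 = 136.3 mg/L
COD2 = (13.6 - 5.4) x 0.26 x 8000 / 29 = 588.1 mg/L
Average = (136.3 + 588.1) / 2 = 362.2 mg/L


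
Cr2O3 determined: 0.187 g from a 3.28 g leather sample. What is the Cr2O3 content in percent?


5.70%

Cr2O3% = 0.187 / 3.28 x 100
Cr2O3% = 5.70%


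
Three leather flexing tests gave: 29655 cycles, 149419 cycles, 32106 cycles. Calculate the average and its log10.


Average = (29655 + 149419 + 32106) / 3 = 70393 cycles
log10(70393) = 4.85


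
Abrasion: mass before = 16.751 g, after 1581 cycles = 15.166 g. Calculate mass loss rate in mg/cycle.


1.003 mg/cycle


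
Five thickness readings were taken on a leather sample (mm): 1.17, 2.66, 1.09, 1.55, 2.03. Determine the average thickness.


Sum = 1.17 + 2.66 + 1.09 + 1.55 + 2.03 = 8.50
Average = 8.50 / 5 = 1.70 mm


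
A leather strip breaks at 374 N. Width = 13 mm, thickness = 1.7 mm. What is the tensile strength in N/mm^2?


16.92 N/mm^2

Cross-sectional area = 13 x 1.7 = 22.1 mm^2
Tensile strength = 374 / 22.1 = 16.92 N/mm^2


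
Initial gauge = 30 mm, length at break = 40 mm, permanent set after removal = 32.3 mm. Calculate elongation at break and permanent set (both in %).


Elongation at break = 33.3%
Permanent set = 7.7%

Elongation at break = (40 - 30) / 30 x 100 = 33.3%
Permanent set = (32.3 - 30) / 30 x 100 = 7.7%


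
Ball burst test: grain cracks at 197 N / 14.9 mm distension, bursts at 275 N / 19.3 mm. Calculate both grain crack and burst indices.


Crack index = 13.2 N/mm
Burst index = 14.2 N/mm


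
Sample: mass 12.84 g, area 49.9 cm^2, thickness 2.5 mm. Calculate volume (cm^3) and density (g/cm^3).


Thickness in cm = 2.5 / 10 = 0.25 cm
Volume = 49.9 x 0.25 = 12.475 cm^3
Density = 12.84 / 12.475 = 1.029 g/cm^3


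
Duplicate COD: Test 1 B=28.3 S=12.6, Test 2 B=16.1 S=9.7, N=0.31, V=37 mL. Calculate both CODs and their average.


COD1 = 1052.3 mg/L
COD2 = 429.0 mg/L
Average = 740.7 mg/L

COD1 = (28.3 - 12.6) x 0.31 x 8000 / 37 = 1052.3 mg/L
COD2 = (16.1 - 9.7) x 0.31 x 8000 / 37 = 429.0 mg/L
Average = (1052.3 + 429.0) / 2 = 740.7 mg/L


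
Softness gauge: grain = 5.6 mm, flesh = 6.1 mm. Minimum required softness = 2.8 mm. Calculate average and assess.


Average softness = 5.85 mm
Meets requirement: Yes


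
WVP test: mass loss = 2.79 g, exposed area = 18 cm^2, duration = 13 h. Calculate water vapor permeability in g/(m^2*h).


WVP = mass_loss / (area x time) x 10000
WVP = 2.79 / (18 x 13) x 10000
WVP = 2.79 / 234 x 10000 = 119.23 g/(m^2*h)


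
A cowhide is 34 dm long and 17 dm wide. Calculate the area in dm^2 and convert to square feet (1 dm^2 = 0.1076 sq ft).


Area = 34 x 17 = 578 dm^2
Conversion: 578 x 0.1076 = 62.19 sq ft


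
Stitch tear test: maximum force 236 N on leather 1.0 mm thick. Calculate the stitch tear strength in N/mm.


236.0 N/mm

Stitch tear strength = force / thickness
STS = 236 / 1.0 = 236.0 N/mm


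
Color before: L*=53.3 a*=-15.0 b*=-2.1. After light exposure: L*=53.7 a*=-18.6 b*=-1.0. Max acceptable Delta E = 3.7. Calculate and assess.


Delta E = 3.79
Passes: No

dL = 0.4, da = -3.6, db = 1.1
dE = sqrt((0.4)^2 + (-3.6)^2 + (1.1)^2) = 3.79
Max = 3.7
Passes: No


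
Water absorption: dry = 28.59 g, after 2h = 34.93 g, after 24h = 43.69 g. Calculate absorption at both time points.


WA (2h) = (34.93 - 28.59) / 28.59 x 100 = 22.2%
WA (24h) = (43.69 - 28.59) / 28.59 x 100 = 52.8%


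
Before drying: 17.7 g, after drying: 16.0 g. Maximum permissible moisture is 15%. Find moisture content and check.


MC = (17.7 - 16.0) / 17.7 x 100 = 9.6%
Maximum: 15%
Acceptable: Yes


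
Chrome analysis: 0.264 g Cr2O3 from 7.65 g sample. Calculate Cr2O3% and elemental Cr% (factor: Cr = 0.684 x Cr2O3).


Cr2O3% = 0.264 / 7.65 x 100 = 3.45%
Cr% = 3.45 x 0.684 = 2.36%


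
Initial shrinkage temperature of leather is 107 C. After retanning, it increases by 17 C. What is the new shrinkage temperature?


New Ts = 107 + 17 = 124 C


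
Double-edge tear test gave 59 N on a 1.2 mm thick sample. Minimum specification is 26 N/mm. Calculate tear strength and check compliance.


Tear strength = 59 / 1.2 = 49.2 N/mm
Required minimum = 26 N/mm
Compliant: Yes


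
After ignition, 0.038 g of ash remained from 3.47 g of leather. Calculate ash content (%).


1.10%

Ash% = 0.038 / 3.47 x 100
Ash% = 1.10%


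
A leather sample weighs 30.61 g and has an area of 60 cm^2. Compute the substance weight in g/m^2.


5101.7 g/m^2

Substance weight = mass / area x 10000
SW = 30.61 / 60 x 10000
SW = 5101.7 g/m^2


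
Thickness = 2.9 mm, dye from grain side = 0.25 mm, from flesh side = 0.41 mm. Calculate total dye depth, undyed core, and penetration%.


Total dyed = 0.66 mm
Undyed core = 2.24 mm
Penetration = 22.8%

Total dyed = 0.25 + 0.41 = 0.66 mm
Undyed core = 2.9 - 0.66 = 2.24 mm
Penetration = 0.66 / 2.9 x 100 = 22.8%


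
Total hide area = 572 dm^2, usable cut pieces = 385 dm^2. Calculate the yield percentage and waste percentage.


Yield = 67.3%
Waste = 32.7%

Yield = 385 / 572 x 100 = 67.3%
Waste = 572 - 385 = 187 dm^2
Waste% = 100 - 67.3 = 32.7%


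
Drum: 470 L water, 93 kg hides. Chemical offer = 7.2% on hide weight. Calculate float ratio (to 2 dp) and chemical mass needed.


Float ratio = 5.05
Chemical needed = 6.696 kg


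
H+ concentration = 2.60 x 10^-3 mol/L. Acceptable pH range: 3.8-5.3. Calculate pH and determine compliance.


pH = 2.59
Compliant: No

pH = -log10(2.60 x 10^-3) = 2.59
Range: 3.8 to 5.3
Compliant: No


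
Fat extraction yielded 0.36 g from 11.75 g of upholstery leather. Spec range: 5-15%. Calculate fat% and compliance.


Fat% = 0.36 / 11.75 x 100 = 3.1%
Spec range: 5-15%
Compliant: No


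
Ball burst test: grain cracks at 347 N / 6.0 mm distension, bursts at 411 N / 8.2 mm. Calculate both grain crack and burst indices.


Crack index = 347 / 6.0 = 57.8 N/mm
Burst index = 411 / 8.2 = 50.1 N/mm


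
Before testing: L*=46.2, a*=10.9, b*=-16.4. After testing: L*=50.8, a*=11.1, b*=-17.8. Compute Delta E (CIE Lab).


Delta E = 4.81

dL = 50.8 - 46.2 = 4.6
da = 11.1 - 10.9 = 0.2
db = -17.8 - (-16.4) = -1.4
dE = sqrt((4.6)^2 + (0.2)^2 + (-1.4)^2) = 4.81


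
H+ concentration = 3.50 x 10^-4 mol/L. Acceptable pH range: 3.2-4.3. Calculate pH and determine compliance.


pH = -log10(3.50 x 10^-4) = 3.46
Range: 3.2 to 4.3
Compliant: Yes


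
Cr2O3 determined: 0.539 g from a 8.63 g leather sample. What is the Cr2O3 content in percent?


Cr2O3% = 0.539 / 8.63 x 100
Cr2O3% = 6.25%


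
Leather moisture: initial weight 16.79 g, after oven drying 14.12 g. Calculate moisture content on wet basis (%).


Moisture = 16.79 - 14.12 = 2.67 g
MC = 2.67 / 16.79 x 100 = 15.9%


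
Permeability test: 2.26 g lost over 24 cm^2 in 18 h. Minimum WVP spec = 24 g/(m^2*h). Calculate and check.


WVP = 52.31 g/(m^2*h)
Meets specification: Yes

WVP = 2.26 / (24 x 18) x 10000 = 52.31 g/(m^2*h)
Minimum: 24 g/(m^2*h)
Meets spec: Yes


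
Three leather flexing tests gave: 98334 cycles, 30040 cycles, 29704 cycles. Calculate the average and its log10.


Average = (98334 + 30040 + 29704) / 3 = 52693 cycles
log10(52693) = 4.72


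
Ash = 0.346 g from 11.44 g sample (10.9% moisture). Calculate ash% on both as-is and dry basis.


As-is ash% = 0.346 / 11.44 x 100 = 3.02%
Dry mass = 11.44 x (100 - 10.9) / 100 = 10.19304 g
Dry-basis ash% = 0.346 / 10.19304 x 100 = 3.39%


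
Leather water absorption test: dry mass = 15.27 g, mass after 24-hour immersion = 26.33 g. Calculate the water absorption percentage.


72.4%


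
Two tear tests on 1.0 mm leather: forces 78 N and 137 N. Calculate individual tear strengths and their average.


Tear 1 = 78 / 1.0 = 78.0 N/mm
Tear 2 = 137 / 1.0 = 137.0 N/mm
Average = (78.0 + 137.0) / 2 = 107.5 N/mm


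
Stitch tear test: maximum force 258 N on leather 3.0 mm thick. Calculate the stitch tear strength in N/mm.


86.0 N/mm

Stitch tear strength = force / thickness
STS = 258 / 3.0 = 86.0 N/mm


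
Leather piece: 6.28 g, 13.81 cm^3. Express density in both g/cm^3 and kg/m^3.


Density = 6.28 / 13.81 = 0.455 g/cm^3
Convert: 0.455 x 1000 = 455 kg/m^3


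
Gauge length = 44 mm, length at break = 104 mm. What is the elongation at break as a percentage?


136.4%

Extension = 104 - 44 = 60 mm
Elongation = 60 / 44 x 100 = 136.4%


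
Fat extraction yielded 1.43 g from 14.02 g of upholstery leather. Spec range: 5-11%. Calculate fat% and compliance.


Fat% = 1.43 / 14.02 x 100 = 10.2%
Spec range: 5-11%
Compliant: Yes


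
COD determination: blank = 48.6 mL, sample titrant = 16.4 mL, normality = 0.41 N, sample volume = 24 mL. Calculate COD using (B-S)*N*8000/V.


COD = (48.6 - 16.4) x 0.41 x 8000 / 24
COD = 32.2 x 0.41 x 8000 / 24
COD = 4400.7 mg/L


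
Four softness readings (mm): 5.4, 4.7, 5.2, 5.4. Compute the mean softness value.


Sum = 5.4 + 4.7 + 5.2 + 5.4
Mean = 20.7 / 4 = 5.18 mm


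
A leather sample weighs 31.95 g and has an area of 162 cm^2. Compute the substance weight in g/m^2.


1972.2 g/m^2

Substance weight = mass / area x 10000
SW = 31.95 / 162 x 10000
SW = 1972.2 g/m^2


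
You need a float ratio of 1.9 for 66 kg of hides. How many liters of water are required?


Water = hide weight x target ratio
Water = 66 x 1.9 = 125.4 L


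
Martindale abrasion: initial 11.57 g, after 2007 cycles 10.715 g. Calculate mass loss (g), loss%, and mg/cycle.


Loss = 11.57 - 10.715 = 0.855 g
Loss% = 0.855 / 11.57 x 100 = 7.39%
Rate = 0.855 / 2007 x 1000 = 0.426 mg/cycle


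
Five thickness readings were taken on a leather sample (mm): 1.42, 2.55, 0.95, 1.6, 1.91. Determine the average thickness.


1.69 mm


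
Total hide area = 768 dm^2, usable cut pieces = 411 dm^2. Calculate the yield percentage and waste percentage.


Yield = 53.5%
Waste = 46.5%


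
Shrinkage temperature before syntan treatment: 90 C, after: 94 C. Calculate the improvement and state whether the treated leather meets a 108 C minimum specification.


Improvement = 94 - 90 = 4 C
Spec check: 94 C >= 108 C? No


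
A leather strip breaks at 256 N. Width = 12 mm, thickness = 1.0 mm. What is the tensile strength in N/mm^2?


21.33 N/mm^2

Cross-sectional area = 12 x 1.0 = 12.0 mm^2
Tensile strength = 256 / 12.0 = 21.33 N/mm^2


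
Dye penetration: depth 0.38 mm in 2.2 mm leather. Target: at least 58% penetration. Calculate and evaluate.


Penetration = 17.3%
Meets target: No


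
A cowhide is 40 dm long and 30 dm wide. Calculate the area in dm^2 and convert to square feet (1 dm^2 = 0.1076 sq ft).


1200 dm^2
129.12 sq ft


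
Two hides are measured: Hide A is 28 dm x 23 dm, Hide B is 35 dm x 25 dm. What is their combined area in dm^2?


1519 dm^2


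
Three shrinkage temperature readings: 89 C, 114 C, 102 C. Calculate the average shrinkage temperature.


Average = (89 + 114 + 102) / 3
Average = 305 / 3 = 101.7 C


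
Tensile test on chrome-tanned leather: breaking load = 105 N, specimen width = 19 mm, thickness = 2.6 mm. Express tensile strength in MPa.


Cross-section = 19 x 2.6 = 49.4 mm^2
TS = 105 / 49.4 = 2.13 MPa
(1 N/mm^2 = 1 MPa)


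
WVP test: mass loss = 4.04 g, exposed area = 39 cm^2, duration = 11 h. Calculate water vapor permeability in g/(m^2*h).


WVP = mass_loss / (area x time) x 10000
WVP = 4.04 / (39 x 11) x 10000
WVP = 4.04 / 429 x 10000 = 94.17 g/(m^2*h)


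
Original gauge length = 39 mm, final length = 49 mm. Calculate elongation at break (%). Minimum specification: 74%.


Extension = 49 - 39 = 10 mm
Elongation = 10 / 39 x 100 = 25.6%
Minimum required: 74%
Meets specification: No


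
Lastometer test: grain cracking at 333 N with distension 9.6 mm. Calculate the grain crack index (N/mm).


Grain crack index = force / distension
Index = 333 / 9.6 = 34.7 N/mm


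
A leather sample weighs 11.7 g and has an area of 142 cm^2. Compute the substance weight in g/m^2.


823.9 g/m^2

Substance weight = mass / area x 10000
SW = 11.7 / 142 x 10000
SW = 823.9 g/m^2


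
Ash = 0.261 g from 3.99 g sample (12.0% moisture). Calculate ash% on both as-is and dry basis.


As-is ash% = 0.261 / 3.99 x 100 = 6.54%
Dry mass = 3.99 x (100 - 12.0) / 100 = 3.5112 g
Dry-basis ash% = 0.261 / 3.5112 x 100 = 7.43%


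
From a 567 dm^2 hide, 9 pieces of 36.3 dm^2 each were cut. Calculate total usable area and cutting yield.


Usable area = 326.7 dm^2
Yield = 57.6%


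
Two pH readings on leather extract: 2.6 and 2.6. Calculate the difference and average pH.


Difference = |2.6 - 2.6| = 0.0
Average = (2.6 + 2.6) / 2 = 2.60


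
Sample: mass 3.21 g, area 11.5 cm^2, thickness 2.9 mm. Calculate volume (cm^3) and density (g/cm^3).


Volume = 3.335 cm^3
Density = 0.963 g/cm^3

Thickness in cm = 2.9 / 10 = 0.29 cm
Volume = 11.5 x 0.29 = 3.335 cm^3
Density = 3.21 / 3.335 = 0.963 g/cm^3


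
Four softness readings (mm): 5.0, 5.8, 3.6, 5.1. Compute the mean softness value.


4.88 mm


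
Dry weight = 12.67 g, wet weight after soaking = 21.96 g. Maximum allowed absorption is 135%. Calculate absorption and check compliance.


WA = (21.96 - 12.67) / 12.67 x 100 = 73.3%
Maximum allowed: 135%
Compliant: Yes


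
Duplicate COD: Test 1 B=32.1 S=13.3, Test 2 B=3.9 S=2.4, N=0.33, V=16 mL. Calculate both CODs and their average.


COD1 = (32.1 - 13.3) x 0.33 x 8000 / 16 = 3102.0 mg/L
COD2 = (3.9 - 2.4) x 0.33 x 8000 / 16 = 247.5 mg/L
Average = (3102.0 + 247.5) / 2 = 1674.8 mg/L


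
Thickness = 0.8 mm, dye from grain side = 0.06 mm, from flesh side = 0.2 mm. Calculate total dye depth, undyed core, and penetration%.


Total dyed = 0.26 mm
Undyed core = 0.54 mm
Penetration = 32.5%


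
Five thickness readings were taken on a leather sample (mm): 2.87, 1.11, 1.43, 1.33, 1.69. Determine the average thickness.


1.69 mm

Sum = 2.87 + 1.11 + 1.43 + 1.33 + 1.69 = 8.43
Average = 8.43 / 5 = 1.69 mm


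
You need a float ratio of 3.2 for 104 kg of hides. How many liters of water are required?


Water = hide weight x target ratio
Water = 104 x 3.2 = 332.8 L


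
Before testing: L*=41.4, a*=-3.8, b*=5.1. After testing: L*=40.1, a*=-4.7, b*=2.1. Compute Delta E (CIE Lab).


dL = 40.1 - 41.4 = -1.3
da = -4.7 - (-3.8) = -0.9
db = 2.1 - 5.1 = -3.0
dE = sqrt((-1.3)^2 + (-0.9)^2 + (-3.0)^2) = 3.39


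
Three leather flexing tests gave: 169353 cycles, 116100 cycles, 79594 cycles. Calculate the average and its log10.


Average = 121682 cycles
log10 = 5.09


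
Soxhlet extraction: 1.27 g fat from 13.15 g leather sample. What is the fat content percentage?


9.7%

Fat content = 1.27 / 13.15 x 100
Fat = 9.7%


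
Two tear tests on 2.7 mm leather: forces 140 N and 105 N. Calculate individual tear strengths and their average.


Tear 1 = 51.9 N/mm
Tear 2 = 38.9 N/mm
Average = 45.4 N/mm


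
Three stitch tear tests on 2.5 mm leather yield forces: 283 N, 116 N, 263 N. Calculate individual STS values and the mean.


STS1 = 283 / 2.5 = 113.2 N/mm
STS2 = 116 / 2.5 = 46.4 N/mm
STS3 = 263 / 2.5 = 105.2 N/mm
Mean = (113.2 + 46.4 + 105.2) / 3 = 88.3 N/mm


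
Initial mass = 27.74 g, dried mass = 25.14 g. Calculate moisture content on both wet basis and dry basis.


Wet basis = 9.4%
Dry basis = 10.3%

Moisture lost = 27.74 - 25.14 = 2.60 g
Wet basis MC = 2.60 / 27.74 x 100 = 9.4%
Dry basis MC = 2.60 / 25.14 x 100 = 10.3%


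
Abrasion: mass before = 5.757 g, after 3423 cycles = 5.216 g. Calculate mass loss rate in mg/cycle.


Mass loss = 5.757 - 5.216 = 0.541 g
Rate = 0.541 / 3423 x 1000 = 0.158 mg/cycle


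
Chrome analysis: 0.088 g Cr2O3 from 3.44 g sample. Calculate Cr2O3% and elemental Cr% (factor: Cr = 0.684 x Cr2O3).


Cr2O3 = 2.56%
Cr = 1.75%

Cr2O3% = 0.088 / 3.44 x 100 = 2.56%
Cr% = 2.56 x 0.684 = 1.75%


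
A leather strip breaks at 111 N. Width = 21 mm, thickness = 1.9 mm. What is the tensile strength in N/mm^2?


Cross-sectional area = 21 x 1.9 = 39.9 mm^2
Tensile strength = 111 / 39.9 = 2.78 N/mm^2


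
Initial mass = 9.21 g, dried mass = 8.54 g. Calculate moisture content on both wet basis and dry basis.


Moisture lost = 9.21 - 8.54 = 0.67 g
Wet basis MC = 0.67 / 9.21 x 100 = 7.3%
Dry basis MC = 0.67 / 8.54 x 100 = 7.8%


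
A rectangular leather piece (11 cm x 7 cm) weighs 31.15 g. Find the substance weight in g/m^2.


Area = 11 x 7 = 77 cm^2
SW = 31.15 / 77 x 10000 = 4045.5 g/m^2


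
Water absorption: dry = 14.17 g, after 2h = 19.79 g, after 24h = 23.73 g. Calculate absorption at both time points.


WA (2h) = (19.79 - 14.17) / 14.17 x 100 = 39.7%
WA (24h) = (23.73 - 14.17) / 14.17 x 100 = 67.5%


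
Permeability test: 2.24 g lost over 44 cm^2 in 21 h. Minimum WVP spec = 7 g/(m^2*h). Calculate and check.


WVP = 24.24 g/(m^2*h)
Meets specification: Yes

WVP = 2.24 / (44 x 21) x 10000 = 24.24 g/(m^2*h)
Minimum: 7 g/(m^2*h)
Meets spec: Yes


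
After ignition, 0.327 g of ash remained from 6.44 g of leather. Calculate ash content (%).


5.08%


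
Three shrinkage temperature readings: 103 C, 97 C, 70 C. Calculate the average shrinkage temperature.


90.0 C

Average = (103 + 97 + 70) / 3
Average = 270 / 3 = 90.0 C


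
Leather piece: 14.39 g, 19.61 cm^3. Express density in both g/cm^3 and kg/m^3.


0.734 g/cm^3
734 kg/m^3


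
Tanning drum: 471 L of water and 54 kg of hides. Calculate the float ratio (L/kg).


8.7

Float ratio = water / hide weight
Ratio = 471 / 54 = 8.7


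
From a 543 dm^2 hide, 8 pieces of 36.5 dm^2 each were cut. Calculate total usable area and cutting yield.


Usable area = 292.0 dm^2
Yield = 53.8%


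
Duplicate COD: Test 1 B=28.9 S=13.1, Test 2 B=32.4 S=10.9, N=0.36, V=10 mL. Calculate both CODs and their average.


COD1 = (28.9 - 13.1) x 0.36 x 8000 / 10 = 4550.4 mg/L
COD2 = (32.4 - 10.9) x 0.36 x 8000 / 10 = 6192.0 mg/L
Average = (4550.4 + 6192.0) / 2 = 5371.2 mg/L


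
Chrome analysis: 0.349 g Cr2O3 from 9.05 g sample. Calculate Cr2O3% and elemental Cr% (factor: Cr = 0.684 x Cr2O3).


Cr2O3 = 3.86%
Cr = 2.64%


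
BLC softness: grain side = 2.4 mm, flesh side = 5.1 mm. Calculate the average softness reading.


Average = (2.4 + 5.1) / 2
Average = 3.75 mm


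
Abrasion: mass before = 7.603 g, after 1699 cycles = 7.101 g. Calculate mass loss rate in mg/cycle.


0.295 mg/cycle


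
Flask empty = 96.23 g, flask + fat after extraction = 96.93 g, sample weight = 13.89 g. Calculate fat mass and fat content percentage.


Fat mass = 96.93 - 96.23 = 0.70 g
Fat% = 0.70 / 13.89 x 100 = 5.0%


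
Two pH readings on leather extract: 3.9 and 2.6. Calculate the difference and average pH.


Difference = 1.3
Average pH = 3.25

Difference = |3.9 - 2.6| = 1.3
Average = (3.9 + 2.6) / 2 = 3.25


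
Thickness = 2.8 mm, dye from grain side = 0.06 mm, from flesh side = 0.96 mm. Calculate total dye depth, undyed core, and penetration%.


Total dyed = 0.06 + 0.96 = 1.02 mm
Undyed core = 2.8 - 1.02 = 1.78 mm
Penetration = 1.02 / 2.8 x 100 = 36.4%


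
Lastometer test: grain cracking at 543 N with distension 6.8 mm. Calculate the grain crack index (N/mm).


79.9 N/mm


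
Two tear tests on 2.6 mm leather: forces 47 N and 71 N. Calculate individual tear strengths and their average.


Tear 1 = 18.1 N/mm
Tear 2 = 27.3 N/mm
Average = 22.7 N/mm


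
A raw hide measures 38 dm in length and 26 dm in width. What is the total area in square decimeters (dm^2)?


988 dm^2


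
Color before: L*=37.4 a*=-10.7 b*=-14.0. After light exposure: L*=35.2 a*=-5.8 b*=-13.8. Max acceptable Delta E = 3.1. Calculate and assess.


Delta E = 5.37
Passes: No

dL = -2.2, da = 4.9, db = 0.2
dE = sqrt((-2.2)^2 + (4.9)^2 + (0.2)^2) = 5.37
Max = 3.1
Passes: No


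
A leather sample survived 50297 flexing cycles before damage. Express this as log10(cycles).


4.70


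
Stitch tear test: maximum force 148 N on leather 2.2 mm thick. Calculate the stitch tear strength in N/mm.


Stitch tear strength = force / thickness
STS = 148 / 2.2 = 67.3 N/mm


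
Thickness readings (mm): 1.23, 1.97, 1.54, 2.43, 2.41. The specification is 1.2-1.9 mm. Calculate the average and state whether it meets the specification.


Average = 1.92 mm
Within specification: No


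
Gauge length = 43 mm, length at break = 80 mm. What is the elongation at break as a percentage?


Extension = 80 - 43 = 37 mm
Elongation = 37 / 43 x 100 = 86.0%


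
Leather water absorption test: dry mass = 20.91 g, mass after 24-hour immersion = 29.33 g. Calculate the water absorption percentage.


40.3%

Water absorbed = 29.33 - 20.91 = 8.42 g
WA% = 8.42 / 20.91 x 100 = 40.3%


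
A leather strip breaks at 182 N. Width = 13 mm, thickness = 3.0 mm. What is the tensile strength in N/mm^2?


Cross-sectional area = 13 x 3.0 = 39.0 mm^2
Tensile strength = 182 / 39.0 = 4.67 N/mm^2


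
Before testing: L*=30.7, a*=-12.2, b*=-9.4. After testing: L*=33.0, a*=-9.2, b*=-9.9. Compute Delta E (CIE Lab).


dL = 33.0 - 30.7 = 2.3
da = -9.2 - (-12.2) = 3.0
db = -9.9 - (-9.4) = -0.5
dE = sqrt((2.3)^2 + (3.0)^2 + (-0.5)^2) = 3.81


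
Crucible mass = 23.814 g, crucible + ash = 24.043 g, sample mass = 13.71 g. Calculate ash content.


Ash mass = 24.043 - 23.814 = 0.229 g
Ash% = 0.229 / 13.71 x 100 = 1.67%


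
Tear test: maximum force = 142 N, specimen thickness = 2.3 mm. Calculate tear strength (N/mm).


61.7 N/mm

Tear strength = force / thickness
Tear = 142 / 2.3 = 61.7 N/mm


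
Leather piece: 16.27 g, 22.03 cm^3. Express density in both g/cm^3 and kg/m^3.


0.739 g/cm^3
739 kg/m^3


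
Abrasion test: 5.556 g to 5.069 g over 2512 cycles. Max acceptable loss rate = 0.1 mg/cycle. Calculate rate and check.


Rate = 0.194 mg/cycle
Passes: No

Loss = 5.556 - 5.069 = 0.487 g
Rate = 0.487 g / 2512 cycles x 1000 = 0.194 mg/cycle
Max = 0.1 mg/cycle
Passes: No


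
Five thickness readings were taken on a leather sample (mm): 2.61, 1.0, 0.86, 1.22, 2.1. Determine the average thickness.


1.56 mm

Sum = 2.61 + 1.0 + 0.86 + 1.22 + 2.1 = 7.79
Average = 7.79 / 5 = 1.56 mm


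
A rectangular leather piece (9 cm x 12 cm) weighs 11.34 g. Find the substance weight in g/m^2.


1050.0 g/m^2

Area = 9 x 12 = 108 cm^2
SW = 11.34 / 108 x 10000 = 1050.0 g/m^2


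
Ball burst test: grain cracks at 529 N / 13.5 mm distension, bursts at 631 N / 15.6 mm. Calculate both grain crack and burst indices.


Crack index = 39.2 N/mm
Burst index = 40.4 N/mm

Crack index = 529 / 13.5 = 39.2 N/mm
Burst index = 631 / 15.6 = 40.4 N/mm


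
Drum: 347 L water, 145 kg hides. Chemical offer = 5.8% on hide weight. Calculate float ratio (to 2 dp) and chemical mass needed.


Float ratio = 347 / 145 = 2.39
Chemical = 145 x 5.8 / 100 = 8.41 kg


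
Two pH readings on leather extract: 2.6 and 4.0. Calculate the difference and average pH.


Difference = |2.6 - 4.0| = 1.4
Average = (2.6 + 4.0) / 2 = 3.30


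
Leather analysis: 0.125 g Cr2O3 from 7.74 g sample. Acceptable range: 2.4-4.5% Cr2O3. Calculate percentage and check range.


Cr2O3% = 0.125 / 7.74 x 100 = 1.61%
Acceptable range: 2.4 to 4.5%
Within range: No


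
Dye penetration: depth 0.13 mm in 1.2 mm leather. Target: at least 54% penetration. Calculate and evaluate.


Penetration = 0.13 / 1.2 x 100 = 10.8%
Target: 54%
Meets target: No


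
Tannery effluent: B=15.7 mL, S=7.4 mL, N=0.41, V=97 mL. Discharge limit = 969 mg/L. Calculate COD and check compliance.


COD = (15.7 - 7.4) x 0.41 x 8000 / 97 = 280.7 mg/L
Limit: 969 mg/L
Compliant: Yes


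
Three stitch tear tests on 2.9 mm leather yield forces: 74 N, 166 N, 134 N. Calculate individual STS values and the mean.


STS1 = 25.5 N/mm
STS2 = 57.2 N/mm
STS3 = 46.2 N/mm
Mean = 43.0 N/mm

STS1 = 74 / 2.9 = 25.5 N/mm
STS2 = 166 / 2.9 = 57.2 N/mm
STS3 = 134 / 2.9 = 46.2 N/mm
Mean = (25.5 + 57.2 + 46.2) / 3 = 43.0 N/mm


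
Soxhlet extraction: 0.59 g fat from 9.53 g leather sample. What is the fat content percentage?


6.2%

Fat content = 0.59 / 9.53 x 100
Fat = 6.2%


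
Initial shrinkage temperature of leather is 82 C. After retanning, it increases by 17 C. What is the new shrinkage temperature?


New Ts = 82 + 17 = 99 C


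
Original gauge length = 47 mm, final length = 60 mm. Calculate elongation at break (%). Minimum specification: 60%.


Extension = 60 - 47 = 13 mm
Elongation = 13 / 47 x 100 = 27.7%
Minimum required: 60%
Meets specification: No


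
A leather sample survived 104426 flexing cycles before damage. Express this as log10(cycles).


5.02


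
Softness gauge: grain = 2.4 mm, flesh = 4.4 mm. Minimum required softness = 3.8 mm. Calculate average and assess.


Average softness = 3.40 mm
Meets requirement: No


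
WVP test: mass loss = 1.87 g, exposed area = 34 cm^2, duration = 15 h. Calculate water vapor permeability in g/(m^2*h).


36.67 g/(m^2*h)


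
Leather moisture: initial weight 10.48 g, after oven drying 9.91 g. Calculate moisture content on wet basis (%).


Moisture = 10.48 - 9.91 = 0.57 g
MC = 0.57 / 10.48 x 100 = 5.4%
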